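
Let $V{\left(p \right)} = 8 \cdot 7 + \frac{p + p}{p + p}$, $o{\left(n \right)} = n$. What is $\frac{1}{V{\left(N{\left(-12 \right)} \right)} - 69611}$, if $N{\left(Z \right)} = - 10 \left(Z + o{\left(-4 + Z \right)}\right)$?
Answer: $- \frac{1}{69554} \approx -1.4377 \cdot 10^{-5}$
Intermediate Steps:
$N{\left(Z \right)} = 40 - 20 Z$ ($N{\left(Z \right)} = - 10 \left(Z + \left(-4 + Z\right)\right) = - 10 \left(-4 + 2 Z\right) = 40 - 20 Z$)
$V{\left(p \right)} = 57$ ($V{\left(p \right)} = 56 + \frac{2 p}{2 p} = 56 + 2 p \frac{1}{2 p} = 56 + 1 = 57$)
$\frac{1}{V{\left(N{\left(-12 \right)} \right)} - 69611} = \frac{1}{57 - 69611} = \frac{1}{-69554} = - \frac{1}{69554}$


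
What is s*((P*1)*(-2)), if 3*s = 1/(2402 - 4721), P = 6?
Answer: 4/2319 ≈ 0.0017249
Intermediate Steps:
s = -1/6957 (s = 1/(3*(2402 - 4721)) = (⅓)/(-2319) = (⅓)*(-1/2319) = -1/6957 ≈ -0.00014374)
s*((P*1)*(-2)) = -6*1*(-2)/6957 = -2*(-2)/2319 = -1/6957*(-12) = 4/2319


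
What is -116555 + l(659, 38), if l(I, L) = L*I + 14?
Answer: -91499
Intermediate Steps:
l(I, L) = 14 + I*L (l(I, L) = I*L + 14 = 14 + I*L)
-116555 + l(659, 38) = -116555 + (14 + 659*38) = -116555 + (14 + 25042) = -116555 + 25056 = -91499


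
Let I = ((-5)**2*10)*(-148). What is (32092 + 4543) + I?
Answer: -365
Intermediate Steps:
I = -37000 (I = (25*10)*(-148) = 250*(-148) = -37000)
(32092 + 4543) + I = (32092 + 4543) - 37000 = 36635 - 37000 = -365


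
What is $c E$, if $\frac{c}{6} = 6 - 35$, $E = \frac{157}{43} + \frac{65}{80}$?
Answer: $- \frac{267177}{344} \approx -776.68$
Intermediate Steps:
$E = \frac{3071}{688}$ ($E = 157 \cdot \frac{1}{43} + 65 \cdot \frac{1}{80} = \frac{157}{43} + \frac{13}{16} = \frac{3071}{688} \approx 4.4637$)
$c = -174$ ($c = 6 \left(6 - 35\right) = 6 \left(-29\right) = -174$)
$c E = \left(-174\right) \frac{3071}{688} = - \frac{267177}{344}$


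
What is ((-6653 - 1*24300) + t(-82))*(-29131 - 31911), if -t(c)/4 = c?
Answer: 1869411250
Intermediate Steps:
t(c) = -4*c
((-6653 - 1*24300) + t(-82))*(-29131 - 31911) = ((-6653 - 1*24300) - 4*(-82))*(-29131 - 31911) = ((-6653 - 24300) + 328)*(-61042) = (-30953 + 328)*(-61042) = -30625*(-61042) = 1869411250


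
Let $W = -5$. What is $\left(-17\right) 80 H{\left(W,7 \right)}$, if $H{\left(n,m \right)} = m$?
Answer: $-9520$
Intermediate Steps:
$\left(-17\right) 80 H{\left(W,7 \right)} = \left(-17\right) 80 \cdot 7 = \left(-1360\right) 7 = -9520$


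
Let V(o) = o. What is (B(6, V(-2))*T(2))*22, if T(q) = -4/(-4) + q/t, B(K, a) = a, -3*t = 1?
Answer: 220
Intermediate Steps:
t = -⅓ (t = -⅓*1 = -⅓ ≈ -0.33333)
T(q) = 1 - 3*q (T(q) = -4/(-4) + q/(-⅓) = -4*(-¼) + q*(-3) = 1 - 3*q)
(B(6, V(-2))*T(2))*22 = -2*(1 - 3*2)*22 = -2*(1 - 6)*22 = -2*(-5)*22 = 10*22 = 220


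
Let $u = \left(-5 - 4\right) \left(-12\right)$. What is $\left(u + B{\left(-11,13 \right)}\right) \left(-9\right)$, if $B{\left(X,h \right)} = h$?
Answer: $-1089$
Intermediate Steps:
$u = 108$ ($u = \left(-9\right) \left(-12\right) = 108$)
$\left(u + B{\left(-11,13 \right)}\right) \left(-9\right) = \left(108 + 13\right) \left(-9\right) = 121 \left(-9\right) = -1089$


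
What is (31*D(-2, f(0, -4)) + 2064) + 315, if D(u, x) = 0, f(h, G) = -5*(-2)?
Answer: 2379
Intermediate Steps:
f(h, G) = 10
(31*D(-2, f(0, -4)) + 2064) + 315 = (31*0 + 2064) + 315 = (0 + 2064) + 315 = 2064 + 315 = 2379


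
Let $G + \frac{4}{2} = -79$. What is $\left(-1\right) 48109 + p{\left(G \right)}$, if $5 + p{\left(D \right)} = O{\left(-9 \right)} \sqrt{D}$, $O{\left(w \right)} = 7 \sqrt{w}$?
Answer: $-48303$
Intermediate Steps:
$G = -81$ ($G = -2 - 79 = -81$)
$p{\left(D \right)} = -5 + 21 i \sqrt{D}$ ($p{\left(D \right)} = -5 + 7 \sqrt{-9} \sqrt{D} = -5 + 7 \cdot 3 i \sqrt{D} = -5 + 21 i \sqrt{D}$)
$\left(-1\right) 48109 + p{\left(G \right)} = \left(-1\right) 48109 + \left(-5 + 21 i \sqrt{-81}\right) = -48109 + \left(-5 + 21 i 9 i\right) = -48109 - 194 = -48303$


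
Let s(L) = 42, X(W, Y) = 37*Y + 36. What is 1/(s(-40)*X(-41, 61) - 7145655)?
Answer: -1/7049349 ≈ -1.4186e-7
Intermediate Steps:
X(W, Y) = 36 + 37*Y
1/(s(-40)*X(-41, 61) - 7145655) = 1/(42*(36 + 37*61) - 7145655) = 1/(42*(36 + 2257) - 7145655) = 1/(42*2293 - 7145655) = 1/(96306 - 7145655) = 1/(-7049349) = -1/7049349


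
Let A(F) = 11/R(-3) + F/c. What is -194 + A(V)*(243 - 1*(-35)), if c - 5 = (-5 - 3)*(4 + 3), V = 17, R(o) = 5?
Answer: 4874/15 ≈ 324.93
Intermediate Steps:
c = -51 (c = 5 + (-5 - 3)*(4 + 3) = 5 - 8*7 = 5 - 56 = -51)
A(F) = 11/5 - F/51 (A(F) = 11/5 + F/(-51) = 11*(⅕) + F*(-1/51) = 11/5 - F/51)
-194 + A(V)*(243 - 1*(-35)) = -194 + (11/5 - 1/51*17)*(243 - 1*(-35)) = -194 + (11/5 - ⅓)*(243 + 35) = -194 + (28/15)*278 = -194 + 7784/15 = 4874/15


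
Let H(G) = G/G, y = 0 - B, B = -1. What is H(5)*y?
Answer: 1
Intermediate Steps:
y = 1 (y = 0 - 1*(-1) = 0 + 1 = 1)
H(G) = 1
H(5)*y = 1*1 = 1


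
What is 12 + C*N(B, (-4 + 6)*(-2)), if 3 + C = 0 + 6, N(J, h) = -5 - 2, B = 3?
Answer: -9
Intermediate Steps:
N(J, h) = -7
C = 3 (C = -3 + (0 + 6) = -3 + 6 = 3)
12 + C*N(B, (-4 + 6)*(-2)) = 12 + 3*(-7) = 12 - 21 = -9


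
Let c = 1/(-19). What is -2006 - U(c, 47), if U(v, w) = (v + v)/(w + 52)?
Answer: -3773284/1881 ≈ -2006.0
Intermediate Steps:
c = -1/19 ≈ -0.052632
U(v, w) = 2*v/(52 + w) (U(v, w) = (2*v)/(52 + w) = 2*v/(52 + w))
-2006 - U(c, 47) = -2006 - 2*(-1)/(19*(52 + 47)) = -2006 - 2*(-1)/(19*99) = -2006 - 1*(-2/1881) = -2006 + 2/1881 = -3773284/1881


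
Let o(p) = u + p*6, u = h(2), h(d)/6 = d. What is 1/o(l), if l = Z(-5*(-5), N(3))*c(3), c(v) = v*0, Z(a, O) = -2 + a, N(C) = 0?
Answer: 1/12 ≈ 0.083333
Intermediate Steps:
h(d) = 6*d
u = 12 (u = 6*2 = 12)
c(v) = 0
l = 0 (l = (-2 - 5*(-5))*0 = (-2 + 25)*0 = 23*0 = 0)
o(p) = 12 + 6*p (o(p) = 12 + p*6 = 12 + 6*p)
1/o(l) = 1/(12 + 6*0) = 1/(12 + 0) = 1/12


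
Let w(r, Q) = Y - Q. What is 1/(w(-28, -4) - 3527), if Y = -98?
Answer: -1/3621 ≈ -0.00027617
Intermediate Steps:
w(r, Q) = -98 - Q
1/(w(-28, -4) - 3527) = 1/((-98 - 1*(-4)) - 3527) = 1/((-98 + 4) - 3527) = 1/(-94 - 3527) = 1/(-3621) = -1/3621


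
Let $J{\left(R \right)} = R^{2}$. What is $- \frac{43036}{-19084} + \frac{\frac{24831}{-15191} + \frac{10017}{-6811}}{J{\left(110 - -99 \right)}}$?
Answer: $\frac{6946243327594433}{3080357996708993} \approx 2.255$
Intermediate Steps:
$- \frac{43036}{-19084} + \frac{\frac{24831}{-15191} + \frac{10017}{-6811}}{J{\left(110 - -99 \right)}} = - \frac{43036}{-19084} + \frac{\frac{24831}{-15191} + \frac{10017}{-6811}}{\left(110 - -99\right)^{2}} = \left(-43036\right) \left(- \frac{1}{19084}\right) + \frac{24831 \left(- \frac{1}{15191}\right) + 10017 \left(- \frac{1}{6811}\right)}{\left(110 + 99\right)^{2}} = \frac{10759}{4771} + \frac{- \frac{24831}{15191} - \frac{1431}{973}}{209^{2}} = \frac{10759}{4771} - \frac{45898884}{14780843 \cdot 43681} = \frac{10759}{4771} - \frac{45898884}{645642003083} = \frac{6946243327594433}{3080357996708993}$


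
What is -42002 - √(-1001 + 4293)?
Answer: -42002 - 2*√823 ≈ -42059.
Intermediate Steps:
-42002 - √(-1001 + 4293) = -42002 - √3292 = -42002 - 2*√823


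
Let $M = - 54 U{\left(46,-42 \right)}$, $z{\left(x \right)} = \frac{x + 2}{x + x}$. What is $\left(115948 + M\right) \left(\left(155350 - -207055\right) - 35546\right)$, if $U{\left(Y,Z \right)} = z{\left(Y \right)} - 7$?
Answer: $\frac{874298796150}{23} \approx 3.8013 \cdot 10^{10}$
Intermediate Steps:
$z{\left(x \right)} = \frac{2 + x}{2 x}$
$U{\left(Y,Z \right)} = -7 + \frac{2 + Y}{2 Y}$ ($U{\left(Y,Z \right)} = \frac{2 + Y}{2 Y} - 7 = -7 + \frac{2 + Y}{2 Y}$)
$M = \frac{8046}{23}$ ($M = - 54 \left(- \frac{13}{2} + \frac{1}{46}\right) = \left(-54\right) \left(- \frac{149}{23}\right) = \frac{8046}{23} \approx 349.83$)
$\left(115948 + M\right) \left(\left(155350 - -207055\right) - 35546\right) = \left(115948 + \frac{8046}{23}\right) \left(\left(155350 - -207055\right) - 35546\right) = \frac{2674850 \left(\left(155350 + 207055\right) - 35546\right)}{23} = \frac{2674850 \left(362405 - 35546\right)}{23} = \frac{2674850}{23} \cdot 326859 = \frac{874298796150}{23}$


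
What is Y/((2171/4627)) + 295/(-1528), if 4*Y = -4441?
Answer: -7850170119/3317288 ≈ -2366.4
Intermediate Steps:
Y = -4441/4 (Y = (1/4)*(-4441) = -4441/4 ≈ -1110.3)
Y/((2171/4627)) + 295/(-1528) = -4441/(4*(2171/4627)) + 295/(-1528) = -4441/(4*(2171*(1/4627))) + 295*(-1/1528) = -4441/(4*2171/4627) - 295/1528 = -4441/4*4627/2171 - 295/1528 = -20548507/8684 - 295/1528 = -7850170119/3317288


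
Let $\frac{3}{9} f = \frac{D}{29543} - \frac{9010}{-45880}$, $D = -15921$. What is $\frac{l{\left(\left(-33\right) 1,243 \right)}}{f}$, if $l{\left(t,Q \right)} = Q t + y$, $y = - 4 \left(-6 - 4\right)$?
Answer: $\frac{34887092356}{4492965} \approx 7764.8$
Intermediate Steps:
$y = 40$ ($y = \left(-4\right) \left(-10\right) = 40$)
$l{\left(t,Q \right)} = 40 + Q t$ ($l{\left(t,Q \right)} = Q t + 40 = 40 + Q t$)
$f = - \frac{4492965}{4372364}$ ($f = 3 \left(- \frac{15921}{29543} - \frac{9010}{-45880}\right) = 3 \left(\left(-15921\right) \frac{1}{29543} - - \frac{901}{4588}\right) = 3 \left(- \frac{15921}{29543} + \frac{901}{4588}\right) = 3 \left(- \frac{1497655}{4372364}\right) = - \frac{4492965}{4372364} \approx -1.0276$)
$\frac{l{\left(\left(-33\right) 1,243 \right)}}{f} = \frac{40 + 243 \left(\left(-33\right) 1\right)}{- \frac{4492965}{4372364}} = \left(40 + 243 \left(-33\right)\right) \left(- \frac{4372364}{4492965}\right) = \left(40 - 8019\right) \left(- \frac{4372364}{4492965}\right) = \left(-7979\right) \left(- \frac{4372364}{4492965}\right) = \frac{34887092356}{4492965}$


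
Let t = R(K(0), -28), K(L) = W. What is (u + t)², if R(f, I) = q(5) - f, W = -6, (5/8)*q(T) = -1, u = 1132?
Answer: 32285124/25 ≈ 1.2914e+6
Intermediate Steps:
q(T) = -8/5 (q(T) = (8/5)*(-1) = -8/5)
K(L) = -6
R(f, I) = -8/5 - f
t = 22/5 (t = -8/5 - 1*(-6) = -8/5 + 6 = 22/5 ≈ 4.4000)
(u + t)² = (1132 + 22/5)² = (5682/5)² = 32285124/25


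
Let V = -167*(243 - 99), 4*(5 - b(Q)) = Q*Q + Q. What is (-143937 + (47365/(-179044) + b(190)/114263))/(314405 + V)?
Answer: -2944685233328429/5940153869212204 ≈ -0.49573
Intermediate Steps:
b(Q) = 5 - Q/4 - Q**2/4 (b(Q) = 5 - (Q*Q + Q)/4 = 5 - (Q**2 + Q)/4 = 5 - (Q + Q**2)/4 = 5 + (-Q/4 - Q**2/4) = 5 - Q/4 - Q**2/4)
V = -24048 (V = -167*144 = -24048)
(-143937 + (47365/(-179044) + b(190)/114263))/(314405 + V) = (-143937 + (47365/(-179044) + (5 - 1/4*190 - 1/4*190**2)/114263))/(314405 - 24048) = (-143937 + (47365*(-1/179044) + (5 - 95/2 - 1/4*36100)*(1/114263)))/290357 = (-143937 + (-47365/179044 + (5 - 95/2 - 9025)*(1/114263)))*(1/290357) = (-143937 + (-47365/179044 - 18135/2*1/114263))*(1/290357) = (-143937 + (-47365/179044 - 18135/228526))*(1/290357) = (-143937 - 7035548465/20458104572)*(1/290357) = -2944685233328429/20458104572*1/290357 = -2944685233328429/5940153869212204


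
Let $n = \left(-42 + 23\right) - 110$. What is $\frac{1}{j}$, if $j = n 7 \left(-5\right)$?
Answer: $\frac{1}{4515} \approx 0.00022148$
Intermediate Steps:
$n = -129$ ($n = -19 - 110 = -129$)
$j = 4515$ ($j = - 129 \cdot 7 \left(-5\right) = \left(-129\right) \left(-35\right) = 4515$)
$\frac{1}{j} = \frac{1}{4515}$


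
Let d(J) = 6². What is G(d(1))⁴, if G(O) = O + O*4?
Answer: 1049760000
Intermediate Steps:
d(J) = 36
G(O) = 5*O (G(O) = O + 4*O = 5*O)
G(d(1))⁴ = (5*36)⁴ = 180⁴ = 1049760000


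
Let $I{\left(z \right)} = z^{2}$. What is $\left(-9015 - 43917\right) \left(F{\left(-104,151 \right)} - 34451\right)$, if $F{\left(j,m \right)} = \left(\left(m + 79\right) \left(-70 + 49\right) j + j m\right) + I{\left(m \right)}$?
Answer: $-25140900312$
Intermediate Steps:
$F{\left(j,m \right)} = m^{2} + j m + j \left(-1659 - 21 m\right)$ ($F{\left(j,m \right)} = \left(\left(m + 79\right) \left(-70 + 49\right) j + j m\right) + m^{2} = \left(\left(79 + m\right) \left(-21\right) j + j m\right) + m^{2} = \left(\left(-1659 - 21 m\right) j + j m\right) + m^{2} = \left(j \left(-1659 - 21 m\right) + j m\right) + m^{2} = \left(j m + j \left(-1659 - 21 m\right)\right) + m^{2} = m^{2} + j m + j \left(-1659 - 21 m\right)$)
$\left(-9015 - 43917\right) \left(F{\left(-104,151 \right)} - 34451\right) = \left(-9015 - 43917\right) \left(\left(151^{2} - -172536 - \left(-2080\right) 151\right) - 34451\right) = - 52932 \left(\left(22801 + 172536 + 314080\right) - 34451\right) = - 52932 \left(509417 - 34451\right) = \left(-52932\right) 474966 = -25140900312$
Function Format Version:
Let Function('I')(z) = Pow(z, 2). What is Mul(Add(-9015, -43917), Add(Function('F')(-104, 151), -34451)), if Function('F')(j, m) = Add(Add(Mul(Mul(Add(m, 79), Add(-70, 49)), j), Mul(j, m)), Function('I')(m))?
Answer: -25140900312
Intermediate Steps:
Function('F')(j, m) = Add(Pow(m, 2), Mul(j, m), Mul(j, Add(-1659, Mul(-21, m)))) (Function('F')(j, m) = Add(Add(Mul(Mul(Add(m, 79), Add(-70, 49)), j), Mul(j, m)), Pow(m, 2)) = Add(Add(Mul(Mul(Add(79, m), -21), j), Mul(j, m)), Pow(m, 2)) = Add(Add(Mul(Add(-1659, Mul(-21, m)), j), Mul(j, m)), Pow(m, 2)) = Add(Add(Mul(j, Add(-1659, Mul(-21, m))), Mul(j, m)), Pow(m, 2)) = Add(Add(Mul(j, m), Mul(j, Add(-1659, Mul(-21, m)))), Pow(m, 2)) = Add(Pow(m, 2), Mul(j, m), Mul(j, Add(-1659, Mul(-21, m)))))
Mul(Add(-9015, -43917), Add(Function('F')(-104, 151), -34451)) = Mul(Add(-9015, -43917), Add(Add(Pow(151, 2), Mul(-1659, -104), Mul(-20, -104, 151)), -34451)) = Mul(-52932, Add(Add(22801, 172536, 314080), -34451)) = Mul(-52932, Add(509417, -34451)) = Mul(-52932, 474966) = -25140900312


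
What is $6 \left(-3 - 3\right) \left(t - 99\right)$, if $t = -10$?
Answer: $3924$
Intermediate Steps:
$6 \left(-3 - 3\right) \left(t - 99\right) = 6 \left(-3 - 3\right) \left(-10 - 99\right) = 6 \left(-6\right) \left(-109\right) = \left(-36\right) \left(-109\right) = 3924$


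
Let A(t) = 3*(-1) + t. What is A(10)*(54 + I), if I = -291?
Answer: -1659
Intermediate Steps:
A(t) = -3 + t
A(10)*(54 + I) = (-3 + 10)*(54 - 291) = 7*(-237) = -1659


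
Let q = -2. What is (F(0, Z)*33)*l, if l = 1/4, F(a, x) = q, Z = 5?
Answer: -33/2 ≈ -16.500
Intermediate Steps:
F(a, x) = -2
l = 1/4 ≈ 0.25000
(F(0, Z)*33)*l = -2*33*(1/4) = -66*1/4 = -33/2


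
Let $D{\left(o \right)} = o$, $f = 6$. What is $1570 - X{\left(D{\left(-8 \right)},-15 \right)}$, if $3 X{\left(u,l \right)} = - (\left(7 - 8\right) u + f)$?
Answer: $\frac{4724}{3} \approx 1574.7$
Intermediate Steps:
$X{\left(u,l \right)} = -2 + \frac{u}{3}$ ($X{\left(u,l \right)} = \frac{\left(-1\right) \left(\left(7 - 8\right) u + 6\right)}{3} = \frac{\left(-1\right) \left(- u + 6\right)}{3} = \frac{\left(-1\right) \left(6 - u\right)}{3} = \frac{-6 + u}{3} = -2 + \frac{u}{3}$)
$1570 - X{\left(D{\left(-8 \right)},-15 \right)} = 1570 - \left(-2 + \frac{1}{3} \left(-8\right)\right) = 1570 - \left(-2 - \frac{8}{3}\right) = 1570 - - \frac{14}{3} = 1570 + \frac{14}{3} = \frac{4724}{3}$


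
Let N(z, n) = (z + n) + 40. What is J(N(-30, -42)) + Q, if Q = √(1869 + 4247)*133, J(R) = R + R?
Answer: -64 + 266*√1529 ≈ 10337.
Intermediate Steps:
N(z, n) = 40 + n + z (N(z, n) = (n + z) + 40 = 40 + n + z)
J(R) = 2*R
Q = 266*√1529 (Q = √6116*133 = (2*√1529)*133 = 266*√1529 ≈ 10401.)
J(N(-30, -42)) + Q = 2*(40 - 42 - 30) + 266*√1529 = 2*(-32) + 266*√1529 = -64 + 266*√1529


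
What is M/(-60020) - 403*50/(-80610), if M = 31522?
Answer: -66579271/241910610 ≈ -0.27522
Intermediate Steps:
M/(-60020) - 403*50/(-80610) = 31522/(-60020) - 403*50/(-80610) = 31522*(-1/60020) - 20150*(-1/80610) = -15761/30010 + 2015/8061 = -66579271/241910610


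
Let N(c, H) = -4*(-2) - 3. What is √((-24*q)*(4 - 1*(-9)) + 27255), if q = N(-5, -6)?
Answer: 3*√2855 ≈ 160.30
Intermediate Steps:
N(c, H) = 5 (N(c, H) = 8 - 3 = 5)
q = 5
√((-24*q)*(4 - 1*(-9)) + 27255) = √((-24*5)*(4 - 1*(-9)) + 27255) = √(-120*(4 + 9) + 27255) = √(-120*13 + 27255) = √(-1560 + 27255) = √25695 = 3*√2855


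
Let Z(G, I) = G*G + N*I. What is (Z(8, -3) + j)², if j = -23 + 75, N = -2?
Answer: 14884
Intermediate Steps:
j = 52
Z(G, I) = G² - 2*I (Z(G, I) = G*G - 2*I = G² - 2*I)
(Z(8, -3) + j)² = ((8² - 2*(-3)) + 52)² = ((64 + 6) + 52)² = (70 + 52)² = 122² = 14884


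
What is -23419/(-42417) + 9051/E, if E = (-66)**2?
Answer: 53992159/20529828 ≈ 2.6299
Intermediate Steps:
E = 4356
-23419/(-42417) + 9051/E = -23419/(-42417) + 9051/4356 = -23419*(-1/42417) + 9051*(1/4356) = 23419/42417 + 3017/1452 = 53992159/20529828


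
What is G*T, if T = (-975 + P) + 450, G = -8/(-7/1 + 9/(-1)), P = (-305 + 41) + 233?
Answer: -278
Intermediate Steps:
P = -31 (P = -264 + 233 = -31)
G = ½ (G = -8/(-7*1 + 9*(-1)) = -8/(-7 - 9) = -8/(-16) = -8*(-1/16) = ½ ≈ 0.50000)
T = -556 (T = (-975 - 31) + 450 = -1006 + 450 = -556)
G*T = (½)*(-556) = -278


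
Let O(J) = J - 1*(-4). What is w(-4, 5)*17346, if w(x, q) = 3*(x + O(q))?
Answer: 260190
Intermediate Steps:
O(J) = 4 + J (O(J) = J + 4 = 4 + J)
w(x, q) = 12 + 3*q + 3*x (w(x, q) = 3*(x + (4 + q)) = 3*(4 + q + x) = 12 + 3*q + 3*x)
w(-4, 5)*17346 = (12 + 3*5 + 3*(-4))*17346 = (12 + 15 - 12)*17346 = 15*17346 = 260190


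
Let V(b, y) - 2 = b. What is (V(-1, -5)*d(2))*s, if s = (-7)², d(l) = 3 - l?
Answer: 49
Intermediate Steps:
V(b, y) = 2 + b
s = 49
(V(-1, -5)*d(2))*s = ((2 - 1)*(3 - 1*2))*49 = (1*(3 - 2))*49 = (1*1)*49 = 1*49 = 49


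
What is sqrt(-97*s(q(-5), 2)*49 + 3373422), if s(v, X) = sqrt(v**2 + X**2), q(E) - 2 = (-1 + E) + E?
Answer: sqrt(3373422 - 4753*sqrt(85)) ≈ 1824.7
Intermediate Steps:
q(E) = 1 + 2*E (q(E) = 2 + ((-1 + E) + E) = 2 + (-1 + 2*E) = 1 + 2*E)
s(v, X) = sqrt(X**2 + v**2)
sqrt(-97*s(q(-5), 2)*49 + 3373422) = sqrt(-97*sqrt(2**2 + (1 + 2*(-5))**2)*49 + 3373422) = sqrt(-97*sqrt(4 + (1 - 10)**2)*49 + 3373422) = sqrt(-97*sqrt(4 + (-9)**2)*49 + 3373422) = sqrt(-97*sqrt(4 + 81)*49 + 3373422) = sqrt(-97*sqrt(85)*49 + 3373422) = sqrt(-4753*sqrt(85) + 3373422) = sqrt(3373422 - 4753*sqrt(85))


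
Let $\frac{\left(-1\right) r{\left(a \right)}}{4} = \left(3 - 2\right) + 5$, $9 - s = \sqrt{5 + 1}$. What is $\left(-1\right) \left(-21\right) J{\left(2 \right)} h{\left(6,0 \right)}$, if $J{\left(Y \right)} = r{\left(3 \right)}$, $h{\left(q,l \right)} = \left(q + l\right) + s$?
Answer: $-7560 + 504 \sqrt{6} \approx -6325.5$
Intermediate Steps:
$s = 9 - \sqrt{6}$ ($s = 9 - \sqrt{5 + 1} = 9 - \sqrt{6} \approx 6.5505$)
$r{\left(a \right)} = -24$ ($r{\left(a \right)} = - 4 \left(\left(3 - 2\right) + 5\right) = - 4 \left(1 + 5\right) = \left(-4\right) 6 = -24$)
$h{\left(q,l \right)} = 9 + l + q - \sqrt{6}$ ($h{\left(q,l \right)} = \left(q + l\right) + \left(9 - \sqrt{6}\right) = \left(l + q\right) + \left(9 - \sqrt{6}\right) = 9 + l + q - \sqrt{6}$)
$J{\left(Y \right)} = -24$
$\left(-1\right) \left(-21\right) J{\left(2 \right)} h{\left(6,0 \right)} = \left(-1\right) \left(-21\right) \left(-24\right) \left(9 + 0 + 6 - \sqrt{6}\right) = 21 \left(-24\right) \left(15 - \sqrt{6}\right) = - 504 \left(15 - \sqrt{6}\right) = -7560 + 504 \sqrt{6}$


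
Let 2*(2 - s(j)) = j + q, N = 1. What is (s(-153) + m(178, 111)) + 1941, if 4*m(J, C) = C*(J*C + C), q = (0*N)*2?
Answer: 2213537/4 ≈ 5.5338e+5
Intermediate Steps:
q = 0 (q = (0*1)*2 = 0*2 = 0)
m(J, C) = C*(C + C*J)/4 (m(J, C) = (C*(J*C + C))/4 = (C*(C*J + C))/4 = (C*(C + C*J))/4 = C*(C + C*J)/4)
s(j) = 2 - j/2 (s(j) = 2 - (j + 0)/2 = 2 - j/2)
(s(-153) + m(178, 111)) + 1941 = ((2 - ½*(-153)) + (¼)*111²*(1 + 178)) + 1941 = ((2 + 153/2) + (¼)*12321*179) + 1941 = (157/2 + 2205459/4) + 1941 = 2205773/4 + 1941 = 2213537/4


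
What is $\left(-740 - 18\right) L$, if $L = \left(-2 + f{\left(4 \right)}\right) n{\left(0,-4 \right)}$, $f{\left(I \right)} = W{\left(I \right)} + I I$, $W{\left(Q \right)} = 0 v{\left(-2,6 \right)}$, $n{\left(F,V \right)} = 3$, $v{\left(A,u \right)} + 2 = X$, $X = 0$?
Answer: $-31836$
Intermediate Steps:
$v{\left(A,u \right)} = -2$ ($v{\left(A,u \right)} = -2 + 0 = -2$)
$W{\left(Q \right)} = 0$ ($W{\left(Q \right)} = 0 \left(-2\right) = 0$)
$f{\left(I \right)} = I^{2}$ ($f{\left(I \right)} = 0 + I I = 0 + I^{2} = I^{2}$)
$L = 42$ ($L = \left(-2 + 4^{2}\right) 3 = \left(-2 + 16\right) 3 = 14 \cdot 3 = 42$)
$\left(-740 - 18\right) L = \left(-740 - 18\right) 42 = \left(-758\right) 42 = -31836$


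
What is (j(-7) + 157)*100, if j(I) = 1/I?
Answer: 109800/7 ≈ 15686.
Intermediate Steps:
(j(-7) + 157)*100 = (1/(-7) + 157)*100 = (-1/7 + 157)*100 = (1098/7)*100 = 109800/7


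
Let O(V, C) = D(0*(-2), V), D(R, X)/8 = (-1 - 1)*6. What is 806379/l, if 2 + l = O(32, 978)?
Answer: -115197/14 ≈ -8228.4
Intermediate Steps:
D(R, X) = -96 (D(R, X) = 8*((-1 - 1)*6) = 8*(-2*6) = 8*(-12) = -96)
O(V, C) = -96
l = -98 (l = -2 - 96 = -98)
806379/l = 806379/(-98) = 806379*(-1/98) = -115197/14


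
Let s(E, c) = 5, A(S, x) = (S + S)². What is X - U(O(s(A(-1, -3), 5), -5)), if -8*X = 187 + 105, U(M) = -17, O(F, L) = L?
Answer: -39/2 ≈ -19.500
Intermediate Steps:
A(S, x) = 4*S² (A(S, x) = (2*S)² = 4*S²)
X = -73/2 (X = -(187 + 105)/8 = -⅛*292 = -73/2 ≈ -36.500)
X - U(O(s(A(-1, -3), 5), -5)) = -73/2 - 1*(-17) = -73/2 + 17 = -39/2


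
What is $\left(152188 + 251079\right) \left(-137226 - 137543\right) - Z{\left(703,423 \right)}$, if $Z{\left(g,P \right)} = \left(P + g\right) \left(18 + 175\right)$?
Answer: $-110805487641$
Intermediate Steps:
$Z{\left(g,P \right)} = 193 P + 193 g$ ($Z{\left(g,P \right)} = \left(P + g\right) 193 = 193 P + 193 g$)
$\left(152188 + 251079\right) \left(-137226 - 137543\right) - Z{\left(703,423 \right)} = \left(152188 + 251079\right) \left(-137226 - 137543\right) - \left(193 \cdot 423 + 193 \cdot 703\right) = 403267 \left(-274769\right) - \left(81639 + 135679\right) = -110805270323 - 217318 = -110805487641$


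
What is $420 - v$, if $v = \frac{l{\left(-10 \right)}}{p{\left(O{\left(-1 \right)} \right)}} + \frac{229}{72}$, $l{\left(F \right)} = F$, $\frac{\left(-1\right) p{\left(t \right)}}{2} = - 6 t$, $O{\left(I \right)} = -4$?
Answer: $\frac{7499}{18} \approx 416.61$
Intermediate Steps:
$p{\left(t \right)} = 12 t$ ($p{\left(t \right)} = - 2 \left(- 6 t\right) = 12 t$)
$v = \frac{61}{18}$ ($v = - \frac{10}{12 \left(-4\right)} + \frac{229}{72} = - \frac{10}{-48} + 229 \cdot \frac{1}{72} = \left(-10\right) \left(- \frac{1}{48}\right) + \frac{229}{72} = \frac{5}{24} + \frac{229}{72} = \frac{61}{18} \approx 3.3889$)
$420 - v = 420 - \frac{61}{18} = \frac{7499}{18}$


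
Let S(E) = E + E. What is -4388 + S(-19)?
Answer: -4426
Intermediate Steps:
S(E) = 2*E
-4388 + S(-19) = -4388 + 2*(-19) = -4388 - 38 = -4426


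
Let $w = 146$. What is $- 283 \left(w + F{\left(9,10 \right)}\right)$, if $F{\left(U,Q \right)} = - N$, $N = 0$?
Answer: $-41318$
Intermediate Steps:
$F{\left(U,Q \right)} = 0$ ($F{\left(U,Q \right)} = \left(-1\right) 0 = 0$)
$- 283 \left(w + F{\left(9,10 \right)}\right) = - 283 \left(146 + 0\right) = \left(-283\right) 146 = -41318$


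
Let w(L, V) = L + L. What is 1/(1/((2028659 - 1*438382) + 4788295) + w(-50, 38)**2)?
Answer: 6378572/63785720001 ≈ 0.00010000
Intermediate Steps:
w(L, V) = 2*L
1/(1/((2028659 - 1*438382) + 4788295) + w(-50, 38)**2) = 1/(1/((2028659 - 1*438382) + 4788295) + (2*(-50))**2) = 1/(1/((2028659 - 438382) + 4788295) + (-100)**2) = 1/(1/(1590277 + 4788295) + 10000) = 1/(1/6378572 + 10000) = 1/(63785720001/6378572) = 6378572/63785720001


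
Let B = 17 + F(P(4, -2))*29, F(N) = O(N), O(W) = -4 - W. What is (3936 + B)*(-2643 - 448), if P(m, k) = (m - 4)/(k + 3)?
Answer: -11860167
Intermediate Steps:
P(m, k) = (-4 + m)/(3 + k)
F(N) = -4 - N
B = -99 (B = 17 + (-4 - (-4 + 4)/(3 - 2))*29 = 17 + (-4 - 0/1)*29 = 17 + (-4 - 0)*29 = 17 + (-4 - 1*0)*29 = 17 + (-4 + 0)*29 = 17 - 4*29 = 17 - 116 = -99)
(3936 + B)*(-2643 - 448) = (3936 - 99)*(-2643 - 448) = 3837*(-3091) = -11860167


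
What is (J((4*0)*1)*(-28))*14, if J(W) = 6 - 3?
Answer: -1176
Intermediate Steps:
J(W) = 3
(J((4*0)*1)*(-28))*14 = (3*(-28))*14 = -84*14 = -1176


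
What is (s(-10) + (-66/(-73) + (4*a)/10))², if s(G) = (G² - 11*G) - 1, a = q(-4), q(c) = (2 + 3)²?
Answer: 257698809/5329 ≈ 48358.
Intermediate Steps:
q(c) = 25 (q(c) = 5² = 25)
a = 25
s(G) = -1 + G² - 11*G
(s(-10) + (-66/(-73) + (4*a)/10))² = ((-1 + (-10)² - 11*(-10)) + (-66/(-73) + (4*25)/10))² = ((-1 + 100 + 110) + (-66*(-1/73) + 100*(⅒)))² = (209 + (66/73 + 10))² = (209 + 796/73)² = (16053/73)² = 257698809/5329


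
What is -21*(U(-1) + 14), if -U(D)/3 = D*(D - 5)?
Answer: 84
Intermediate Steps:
U(D) = -3*D*(-5 + D) (U(D) = -3*D*(D - 5) = -3*D*(-5 + D))
-21*(U(-1) + 14) = -21*(3*(-1)*(5 - 1*(-1)) + 14) = -21*(3*(-1)*(5 + 1) + 14) = -21*(3*(-1)*6 + 14) = -21*(-18 + 14) = -21*(-4) = 84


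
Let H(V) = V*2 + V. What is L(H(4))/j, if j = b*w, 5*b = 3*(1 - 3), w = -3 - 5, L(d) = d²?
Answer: 15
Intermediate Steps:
H(V) = 3*V (H(V) = 2*V + V = 3*V)
w = -8
b = -6/5 (b = (3*(1 - 3))/5 = (3*(-2))/5 = (⅕)*(-6) = -6/5 ≈ -1.2000)
j = 48/5 (j = -6/5*(-8) = 48/5 ≈ 9.6000)
L(H(4))/j = (3*4)²/(48/5) = 12²*(5/48) = 144*(5/48) = 15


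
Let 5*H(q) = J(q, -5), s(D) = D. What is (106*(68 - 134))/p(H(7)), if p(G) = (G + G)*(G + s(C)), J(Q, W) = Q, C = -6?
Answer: 87450/161 ≈ 543.17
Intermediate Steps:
H(q) = q/5
p(G) = 2*G*(-6 + G) (p(G) = (G + G)*(G - 6) = (2*G)*(-6 + G) = 2*G*(-6 + G))
(106*(68 - 134))/p(H(7)) = (106*(68 - 134))/((2*((⅕)*7)*(-6 + (⅕)*7))) = (106*(-66))/((2*(7/5)*(-6 + 7/5))) = -6996/(2*(7/5)*(-23/5)) = -6996/(-322/25) = -6996*(-25/322) = 87450/161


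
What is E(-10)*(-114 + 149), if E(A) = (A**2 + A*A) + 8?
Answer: 7280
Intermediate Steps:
E(A) = 8 + 2*A**2 (E(A) = (A**2 + A**2) + 8 = 2*A**2 + 8 = 8 + 2*A**2)
E(-10)*(-114 + 149) = (8 + 2*(-10)**2)*(-114 + 149) = (8 + 2*100)*35 = (8 + 200)*35 = 208*35 = 7280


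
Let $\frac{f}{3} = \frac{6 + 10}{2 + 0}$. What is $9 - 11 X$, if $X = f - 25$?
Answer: $20$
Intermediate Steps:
$f = 24$ ($f = 3 \frac{6 + 10}{2 + 0} = 3 \cdot \frac{16}{2} = 3 \cdot 16 \cdot \frac{1}{2} = 3 \cdot 8 = 24$)
$X = -1$ ($X = 24 - 25 = -1$)
$9 - 11 X = 9 - -11 = 9 + 11 = 20$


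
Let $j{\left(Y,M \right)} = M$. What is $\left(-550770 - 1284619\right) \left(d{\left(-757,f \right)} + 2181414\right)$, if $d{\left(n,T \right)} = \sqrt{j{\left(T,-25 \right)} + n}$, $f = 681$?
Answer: $-4003743260046 - 1835389 i \sqrt{782} \approx -4.0037 \cdot 10^{12} - 5.1325 \cdot 10^{7} i$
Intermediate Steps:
$d{\left(n,T \right)} = \sqrt{-25 + n}$
$\left(-550770 - 1284619\right) \left(d{\left(-757,f \right)} + 2181414\right) = \left(-550770 - 1284619\right) \left(\sqrt{-25 - 757} + 2181414\right) = - 1835389 \left(\sqrt{-782} + 2181414\right) = - 1835389 \left(i \sqrt{782} + 2181414\right) = - 1835389 \left(2181414 + i \sqrt{782}\right) = -4003743260046 - 1835389 i \sqrt{782}$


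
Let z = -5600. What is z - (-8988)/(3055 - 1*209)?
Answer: -7964306/1423 ≈ -5596.8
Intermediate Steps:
z - (-8988)/(3055 - 1*209) = -5600 - (-8988)/(3055 - 1*209) = -5600 - (-8988)/(3055 - 209) = -5600 - (-8988)/2846 = -5600 - 1*(-4494/1423) = -5600 + 4494/1423 = -7964306/1423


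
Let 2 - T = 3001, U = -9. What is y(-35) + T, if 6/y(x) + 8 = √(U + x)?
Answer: -26995/9 - I*√11/9 ≈ -2999.4 - 0.36851*I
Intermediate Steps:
T = -2999 (T = 2 - 1*3001 = 2 - 3001 = -2999)
y(x) = 6/(-8 + √(-9 + x))
y(-35) + T = 6/(-8 + √(-9 - 35)) - 2999 = 6/(-8 + √(-44)) - 2999 = 6/(-8 + 2*I*√11) - 2999 = -2999 + 6/(-8 + 2*I*√11)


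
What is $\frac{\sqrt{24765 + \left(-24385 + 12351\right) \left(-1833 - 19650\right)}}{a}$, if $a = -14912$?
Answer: $- \frac{\sqrt{258551187}}{14912} \approx -1.0783$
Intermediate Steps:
$\frac{\sqrt{24765 + \left(-24385 + 12351\right) \left(-1833 - 19650\right)}}{a} = \frac{\sqrt{24765 + \left(-24385 + 12351\right) \left(-1833 - 19650\right)}}{-14912} = \sqrt{24765 - -258526422} \left(- \frac{1}{14912}\right) = \sqrt{24765 + 258526422} \left(- \frac{1}{14912}\right) = \sqrt{258551187} \left(- \frac{1}{14912}\right) = - \frac{\sqrt{258551187}}{14912}$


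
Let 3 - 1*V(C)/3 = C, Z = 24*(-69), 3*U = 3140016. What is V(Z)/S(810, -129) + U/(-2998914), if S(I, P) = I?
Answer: 260699827/44983710 ≈ 5.7954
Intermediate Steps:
U = 1046672 (U = (⅓)*3140016 = 1046672)
Z = -1656
V(C) = 9 - 3*C
V(Z)/S(810, -129) + U/(-2998914) = (9 - 3*(-1656))/810 + 1046672/(-2998914) = (9 + 4968)*(1/810) + 1046672*(-1/2998914) = 4977*(1/810) - 523336/1499457 = 553/90 - 523336/1499457 = 260699827/44983710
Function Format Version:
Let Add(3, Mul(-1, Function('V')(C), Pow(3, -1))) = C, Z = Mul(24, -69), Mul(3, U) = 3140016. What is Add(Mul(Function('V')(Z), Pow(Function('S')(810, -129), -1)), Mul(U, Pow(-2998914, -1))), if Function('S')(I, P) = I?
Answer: Rational(260699827, 44983710) ≈ 5.7954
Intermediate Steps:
U = 1046672 (U = Mul(Rational(1, 3), 3140016) = 1046672)
Z = -1656
Function('V')(C) = Add(9, Mul(-3, C))
Add(Mul(Function('V')(Z), Pow(Function('S')(810, -129), -1)), Mul(U, Pow(-2998914, -1))) = Add(Mul(Add(9, Mul(-3, -1656)), Pow(810, -1)), Mul(1046672, Pow(-2998914, -1))) = Add(Mul(Add(9, 4968), Rational(1, 810)), Mul(1046672, Rational(-1, 2998914))) = Add(Mul(4977, Rational(1, 810)), Rational(-523336, 1499457)) = Add(Rational(553, 90), Rational(-523336, 1499457)) = Rational(260699827, 44983710)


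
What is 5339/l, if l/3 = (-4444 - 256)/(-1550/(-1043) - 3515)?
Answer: 3913054541/2941260 ≈ 1330.4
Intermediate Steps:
l = 2941260/732919 (l = 3*((-4444 - 256)/(-1550/(-1043) - 3515)) = 3*(-4700/(-1550*(-1/1043) - 3515)) = 3*(-4700/(1550/1043 - 3515)) = 3*(-4700/(-3664595/1043)) = 3*(-4700*(-1043/3664595)) = 3*(980420/732919) = 2941260/732919 ≈ 4.0131)
5339/l = 5339/(2941260/732919) = 5339*(732919/2941260) = 3913054541/2941260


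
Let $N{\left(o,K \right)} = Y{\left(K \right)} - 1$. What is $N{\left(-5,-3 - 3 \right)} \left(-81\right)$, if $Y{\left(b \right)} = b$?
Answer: $567$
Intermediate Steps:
$N{\left(o,K \right)} = -1 + K$ ($N{\left(o,K \right)} = K - 1 = -1 + K$)
$N{\left(-5,-3 - 3 \right)} \left(-81\right) = \left(-1 - 6\right) \left(-81\right) = \left(-7\right) \left(-81\right) = 567$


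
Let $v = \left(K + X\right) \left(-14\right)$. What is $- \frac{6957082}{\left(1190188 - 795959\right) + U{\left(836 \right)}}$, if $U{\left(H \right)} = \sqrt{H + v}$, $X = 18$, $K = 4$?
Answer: $- \frac{249334861798}{14128773083} + \frac{2529848 \sqrt{33}}{14128773083} \approx -17.646$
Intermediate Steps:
$v = -308$ ($v = \left(4 + 18\right) \left(-14\right) = 22 \left(-14\right) = -308$)
$U{\left(H \right)} = \sqrt{-308 + H}$ ($U{\left(H \right)} = \sqrt{H - 308} = \sqrt{-308 + H}$)
$- \frac{6957082}{\left(1190188 - 795959\right) + U{\left(836 \right)}} = - \frac{6957082}{\left(1190188 - 795959\right) + \sqrt{-308 + 836}} = - \frac{6957082}{394229 + \sqrt{528}} = - \frac{6957082}{394229 + 4 \sqrt{33}}$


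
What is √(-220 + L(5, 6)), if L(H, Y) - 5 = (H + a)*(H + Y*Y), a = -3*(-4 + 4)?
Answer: I*√10 ≈ 3.1623*I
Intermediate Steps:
a = 0 (a = -3*0 = 0)
L(H, Y) = 5 + H*(H + Y²) (L(H, Y) = 5 + (H + 0)*(H + Y*Y) = 5 + H*(H + Y²))
√(-220 + L(5, 6)) = √(-220 + (5 + 5² + 5*6²)) = √(-220 + (5 + 25 + 5*36)) = √(-220 + (5 + 25 + 180)) = √(-220 + 210) = √(-10) = I*√10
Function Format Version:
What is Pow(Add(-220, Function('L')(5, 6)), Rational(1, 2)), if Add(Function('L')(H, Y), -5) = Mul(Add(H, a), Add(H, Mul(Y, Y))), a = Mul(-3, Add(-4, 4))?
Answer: Mul(I, Pow(10, Rational(1, 2))) ≈ Mul(3.1623, I)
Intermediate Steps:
a = 0 (a = Mul(-3, 0) = 0)
Function('L')(H, Y) = Add(5, Mul(H, Add(H, Pow(Y, 2)))) (Function('L')(H, Y) = Add(5, Mul(Add(H, 0), Add(H, Mul(Y, Y)))) = Add(5, Mul(H, Add(H, Pow(Y, 2)))))
Pow(Add(-220, Function('L')(5, 6)), Rational(1, 2)) = Pow(Add(-220, Add(5, Pow(5, 2), Mul(5, Pow(6, 2)))), Rational(1, 2)) = Pow(Add(-220, Add(5, 25, Mul(5, 36))), Rational(1, 2)) = Pow(Add(-220, Add(5, 25, 180)), Rational(1, 2)) = Pow(Add(-220, 210), Rational(1, 2)) = Pow(-10, Rational(1, 2)) = Mul(I, Pow(10, Rational(1, 2)))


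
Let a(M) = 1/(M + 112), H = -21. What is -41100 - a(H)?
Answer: -3740101/91 ≈ -41100.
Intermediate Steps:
a(M) = 1/(112 + M)
-41100 - a(H) = -41100 - 1/(112 - 21) = -41100 - 1/91 = -3740101/91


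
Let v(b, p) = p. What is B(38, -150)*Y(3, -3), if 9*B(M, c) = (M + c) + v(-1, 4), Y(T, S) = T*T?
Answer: -108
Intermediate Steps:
Y(T, S) = T²
B(M, c) = 4/9 + M/9 + c/9 (B(M, c) = ((M + c) + 4)/9 = (4 + M + c)/9 = 4/9 + M/9 + c/9)
B(38, -150)*Y(3, -3) = (4/9 + (⅑)*38 + (⅑)*(-150))*3² = (4/9 + 38/9 - 50/3)*9 = -12*9 = -108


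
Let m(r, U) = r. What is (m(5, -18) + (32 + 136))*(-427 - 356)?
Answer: -135459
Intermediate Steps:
(m(5, -18) + (32 + 136))*(-427 - 356) = (5 + (32 + 136))*(-427 - 356) = (5 + 168)*(-783) = 173*(-783) = -135459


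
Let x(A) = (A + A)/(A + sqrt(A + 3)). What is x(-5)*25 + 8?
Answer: 1466/27 + 250*I*sqrt(2)/27 ≈ 54.296 + 13.095*I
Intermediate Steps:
x(A) = 2*A/(A + sqrt(3 + A)) (x(A) = (2*A)/(A + sqrt(3 + A)) = 2*A/(A + sqrt(3 + A)))
x(-5)*25 + 8 = (2*(-5)/(-5 + sqrt(3 - 5)))*25 + 8 = (2*(-5)/(-5 + sqrt(-2)))*25 + 8 = (2*(-5)/(-5 + I*sqrt(2)))*25 + 8 = -10/(-5 + I*sqrt(2))*25 + 8 = -250/(-5 + I*sqrt(2)) + 8 = 8 - 250/(-5 + I*sqrt(2))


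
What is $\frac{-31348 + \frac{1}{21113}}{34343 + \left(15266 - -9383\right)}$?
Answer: $- \frac{661850323}{1245498096} \approx -0.53139$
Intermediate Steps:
$\frac{-31348 + \frac{1}{21113}}{34343 + \left(15266 - -9383\right)} = \frac{-31348 + \frac{1}{21113}}{34343 + \left(15266 + 9383\right)} = - \frac{661850323}{21113 \left(34343 + 24649\right)} = - \frac{661850323}{21113 \cdot 58992} = \left(- \frac{661850323}{21113}\right) \frac{1}{58992} = - \frac{661850323}{1245498096}$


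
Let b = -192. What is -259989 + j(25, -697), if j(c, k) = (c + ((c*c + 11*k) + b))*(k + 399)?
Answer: 1888293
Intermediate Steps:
j(c, k) = (399 + k)*(-192 + c + c² + 11*k) (j(c, k) = (c + ((c*c + 11*k) - 192))*(k + 399) = (c + ((c² + 11*k) - 192))*(399 + k) = (c + (-192 + c² + 11*k))*(399 + k) = (-192 + c + c² + 11*k)*(399 + k) = (399 + k)*(-192 + c + c² + 11*k))
-259989 + j(25, -697) = -259989 + (-76608 + 11*(-697)² + 399*25 + 399*25² + 4197*(-697) + 25*(-697) - 697*25²) = -259989 + (-76608 + 11*485809 + 9975 + 399*625 - 2925309 - 17425 - 697*625) = -259989 + (-76608 + 5343899 + 9975 + 249375 - 2925309 - 17425 - 435625) = -259989 + 2148282 = 1888293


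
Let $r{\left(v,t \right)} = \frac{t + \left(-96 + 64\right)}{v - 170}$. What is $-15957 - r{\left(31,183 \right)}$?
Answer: $- \frac{2217872}{139} \approx -15956.0$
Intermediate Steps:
$r{\left(v,t \right)} = \frac{-32 + t}{-170 + v}$ ($r{\left(v,t \right)} = \frac{t - 32}{-170 + v} = \frac{-32 + t}{-170 + v}$)
$-15957 - r{\left(31,183 \right)} = -15957 - \frac{-32 + 183}{-170 + 31} = -15957 - \frac{1}{-139} \cdot 151 = -15957 - \left(- \frac{1}{139}\right) 151 = -15957 - - \frac{151}{139} = -15957 + \frac{151}{139} = - \frac{2217872}{139}$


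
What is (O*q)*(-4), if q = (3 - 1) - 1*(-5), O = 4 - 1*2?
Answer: -56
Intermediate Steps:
O = 2 (O = 4 - 2 = 2)
q = 7 (q = 2 + 5 = 7)
(O*q)*(-4) = (2*7)*(-4) = 14*(-4) = -56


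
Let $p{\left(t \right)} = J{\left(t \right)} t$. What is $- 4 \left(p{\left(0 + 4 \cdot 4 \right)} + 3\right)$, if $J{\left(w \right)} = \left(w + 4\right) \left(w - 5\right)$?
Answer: $-14092$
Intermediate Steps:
$J{\left(w \right)} = \left(-5 + w\right) \left(4 + w\right)$ ($J{\left(w \right)} = \left(4 + w\right) \left(-5 + w\right) = \left(-5 + w\right) \left(4 + w\right)$)
$p{\left(t \right)} = t \left(-20 + t^{2} - t\right)$ ($p{\left(t \right)} = \left(-20 + t^{2} - t\right) t = t \left(-20 + t^{2} - t\right)$)
$- 4 \left(p{\left(0 + 4 \cdot 4 \right)} + 3\right) = - 4 \left(\left(0 + 4 \cdot 4\right) \left(-20 + \left(0 + 4 \cdot 4\right)^{2} - \left(0 + 4 \cdot 4\right)\right) + 3\right) = - 4 \left(\left(0 + 16\right) \left(-20 + \left(0 + 16\right)^{2} - \left(0 + 16\right)\right) + 3\right) = - 4 \left(16 \left(-20 + 16^{2} - 16\right) + 3\right) = - 4 \left(16 \left(-20 + 256 - 16\right) + 3\right) = - 4 \left(16 \cdot 220 + 3\right) = - 4 \left(3520 + 3\right) = \left(-4\right) 3523 = -14092$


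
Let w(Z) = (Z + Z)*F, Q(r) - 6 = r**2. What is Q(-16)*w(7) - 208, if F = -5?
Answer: -18548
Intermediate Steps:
Q(r) = 6 + r**2
w(Z) = -10*Z (w(Z) = (Z + Z)*(-5) = (2*Z)*(-5) = -10*Z)
Q(-16)*w(7) - 208 = (6 + (-16)**2)*(-10*7) - 208 = (6 + 256)*(-70) - 208 = 262*(-70) - 208 = -18340 - 208 = -18548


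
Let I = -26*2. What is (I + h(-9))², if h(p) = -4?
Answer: 3136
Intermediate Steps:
I = -52
(I + h(-9))² = (-52 - 4)² = (-56)² = 3136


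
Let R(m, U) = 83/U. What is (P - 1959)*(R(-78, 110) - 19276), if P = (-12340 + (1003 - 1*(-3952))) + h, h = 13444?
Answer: -869313570/11 ≈ -7.9028e+7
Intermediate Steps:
P = 6059 (P = (-12340 + (1003 - 1*(-3952))) + 13444 = (-12340 + (1003 + 3952)) + 13444 = (-12340 + 4955) + 13444 = -7385 + 13444 = 6059)
(P - 1959)*(R(-78, 110) - 19276) = (6059 - 1959)*(83/110 - 19276) = 4100*(83*(1/110) - 19276) = 4100*(83/110 - 19276) = 4100*(-2120277/110) = -869313570/11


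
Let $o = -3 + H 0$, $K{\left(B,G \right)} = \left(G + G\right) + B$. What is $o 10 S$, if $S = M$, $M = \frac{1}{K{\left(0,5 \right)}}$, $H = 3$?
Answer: $-3$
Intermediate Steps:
$K{\left(B,G \right)} = B + 2 G$ ($K{\left(B,G \right)} = 2 G + B = B + 2 G$)
$o = -3$ ($o = -3 + 3 \cdot 0 = -3 + 0 = -3$)
$M = \frac{1}{10}$ ($M = \frac{1}{0 + 2 \cdot 5} = \frac{1}{0 + 10} = \frac{1}{10} \approx 0.1$)
$S = \frac{1}{10} \approx 0.1$
$o 10 S = \left(-3\right) 10 \cdot \frac{1}{10} = \left(-30\right) \frac{1}{10} = -3$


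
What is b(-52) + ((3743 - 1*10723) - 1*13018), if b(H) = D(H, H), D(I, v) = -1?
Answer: -19999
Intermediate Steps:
b(H) = -1
b(-52) + ((3743 - 1*10723) - 1*13018) = -1 + ((3743 - 1*10723) - 1*13018) = -1 + ((3743 - 10723) - 13018) = -1 + (-6980 - 13018) = -1 - 19998 = -19999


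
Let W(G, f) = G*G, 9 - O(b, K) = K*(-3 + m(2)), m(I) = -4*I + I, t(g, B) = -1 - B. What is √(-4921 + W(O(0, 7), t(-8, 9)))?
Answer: √263 ≈ 16.217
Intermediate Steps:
m(I) = -3*I
O(b, K) = 9 + 9*K (O(b, K) = 9 - K*(-3 - 3*2) = 9 - K*(-3 - 6) = 9 - K*(-9) = 9 - (-9)*K = 9 + 9*K)
W(G, f) = G²
√(-4921 + W(O(0, 7), t(-8, 9))) = √(-4921 + (9 + 9*7)²) = √(-4921 + (9 + 63)²) = √(-4921 + 72²) = √(-4921 + 5184) = √263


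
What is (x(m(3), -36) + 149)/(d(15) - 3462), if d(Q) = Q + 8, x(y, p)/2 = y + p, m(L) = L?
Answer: -83/3439 ≈ -0.024135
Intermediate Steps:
x(y, p) = 2*p + 2*y (x(y, p) = 2*(y + p) = 2*(p + y) = 2*p + 2*y)
d(Q) = 8 + Q
(x(m(3), -36) + 149)/(d(15) - 3462) = ((2*(-36) + 2*3) + 149)/((8 + 15) - 3462) = ((-72 + 6) + 149)/(23 - 3462) = (-66 + 149)/(-3439) = 83*(-1/3439) = -83/3439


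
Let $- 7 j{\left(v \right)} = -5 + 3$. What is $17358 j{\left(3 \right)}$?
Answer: $\frac{34716}{7} \approx 4959.4$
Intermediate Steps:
$j{\left(v \right)} = \frac{2}{7}$ ($j{\left(v \right)} = - \frac{-5 + 3}{7} = \left(- \frac{1}{7}\right) \left(-2\right) = \frac{2}{7}$)
$17358 j{\left(3 \right)} = 17358 \cdot \frac{2}{7} = \frac{34716}{7}$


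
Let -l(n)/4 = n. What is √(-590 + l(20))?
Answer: I*√670 ≈ 25.884*I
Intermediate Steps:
l(n) = -4*n
√(-590 + l(20)) = √(-590 - 4*20) = √(-590 - 80) = √(-670) = I*√670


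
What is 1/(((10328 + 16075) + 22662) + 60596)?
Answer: 1/109661 ≈ 9.1190e-6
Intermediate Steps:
1/(((10328 + 16075) + 22662) + 60596) = 1/((26403 + 22662) + 60596) = 1/(49065 + 60596) = 1/109661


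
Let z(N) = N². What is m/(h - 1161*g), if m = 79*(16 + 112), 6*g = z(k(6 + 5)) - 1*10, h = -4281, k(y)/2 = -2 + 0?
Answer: -5056/2721 ≈ -1.8581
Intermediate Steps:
k(y) = -4 (k(y) = 2*(-2 + 0) = 2*(-2) = -4)
g = 1 (g = ((-4)² - 1*10)/6 = (16 - 10)/6 = (⅙)*6 = 1)
m = 10112 (m = 79*128 = 10112)
m/(h - 1161*g) = 10112/(-4281 - 1161) = 10112/(-5442) = 10112*(-1/5442) = -5056/2721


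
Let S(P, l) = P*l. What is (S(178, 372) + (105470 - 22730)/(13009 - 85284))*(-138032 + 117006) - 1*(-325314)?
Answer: -2874290498166/2065 ≈ -1.3919e+9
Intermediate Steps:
(S(178, 372) + (105470 - 22730)/(13009 - 85284))*(-138032 + 117006) - 1*(-325314) = (178*372 + (105470 - 22730)/(13009 - 85284))*(-138032 + 117006) - 1*(-325314) = (66216 + 82740/(-72275))*(-21026) + 325314 = (66216 + 82740*(-1/72275))*(-21026) + 325314 = (66216 - 2364/2065)*(-21026) + 325314 = (136733676/2065)*(-21026) + 325314 = -2874962271576/2065 + 325314 = -2874290498166/2065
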